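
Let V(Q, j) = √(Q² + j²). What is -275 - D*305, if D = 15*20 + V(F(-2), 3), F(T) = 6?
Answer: -91775 - 915*√5 ≈ -93821.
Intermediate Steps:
D = 300 + 3*√5 (D = 15*20 + √(6² + 3²) = 300 + √(36 + 9) = 300 + √45 = 300 + 3*√5 ≈ 306.71)
-275 - D*305 = -275 - (300 + 3*√5)*305 = -275 + (-300 - 3*√5)*305 = -275 + (-91500 - 915*√5) = -91775 - 915*√5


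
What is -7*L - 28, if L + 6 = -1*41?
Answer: 301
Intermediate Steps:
L = -47 (L = -6 - 1*41 = -6 - 41 = -47)
-7*L - 28 = -7*(-47) - 28 = 329 - 28 = 301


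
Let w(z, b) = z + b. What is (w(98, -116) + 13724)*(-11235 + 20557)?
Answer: 127767332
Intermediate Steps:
w(z, b) = b + z
(w(98, -116) + 13724)*(-11235 + 20557) = ((-116 + 98) + 13724)*(-11235 + 20557) = (-18 + 13724)*9322 = 13706*9322 = 127767332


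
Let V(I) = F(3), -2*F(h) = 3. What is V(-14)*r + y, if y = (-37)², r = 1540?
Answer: -941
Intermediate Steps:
F(h) = -3/2 (F(h) = -½*3 = -3/2)
V(I) = -3/2
y = 1369
V(-14)*r + y = -3/2*1540 + 1369 = -2310 + 1369 = -941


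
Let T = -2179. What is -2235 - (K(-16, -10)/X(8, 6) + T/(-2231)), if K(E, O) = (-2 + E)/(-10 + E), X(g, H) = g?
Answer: -518820335/232024 ≈ -2236.1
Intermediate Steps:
K(E, O) = (-2 + E)/(-10 + E)
-2235 - (K(-16, -10)/X(8, 6) + T/(-2231)) = -2235 - (((-2 - 16)/(-10 - 16))/8 - 2179/(-2231)) = -2235 - ((-18/(-26))*(⅛) - 2179*(-1/2231)) = -2235 - (-1/26*(-18)*(⅛) + 2179/2231) = -2235 - ((9/13)*(⅛) + 2179/2231) = -2235 - (9/104 + 2179/2231) = -2235 - 1*246695/232024 = -2235 - 246695/232024 = -518820335/232024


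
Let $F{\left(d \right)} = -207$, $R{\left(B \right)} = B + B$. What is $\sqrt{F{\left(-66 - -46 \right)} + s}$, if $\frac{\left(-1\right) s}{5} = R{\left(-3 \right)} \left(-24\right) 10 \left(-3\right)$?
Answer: $3 \sqrt{2377} \approx 146.26$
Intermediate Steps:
$R{\left(B \right)} = 2 B$
$s = 21600$ ($s = - 5 \cdot 2 \left(-3\right) \left(-24\right) 10 \left(-3\right) = - 5 \left(-6\right) \left(-24\right) \left(-30\right) = - 5 \cdot 144 \left(-30\right) = \left(-5\right) \left(-4320\right) = 21600$)
$\sqrt{F{\left(-66 - -46 \right)} + s} = \sqrt{-207 + 21600} = \sqrt{21393} = 3 \sqrt{2377}$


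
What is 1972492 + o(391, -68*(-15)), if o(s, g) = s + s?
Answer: 1973274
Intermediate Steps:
o(s, g) = 2*s
1972492 + o(391, -68*(-15)) = 1972492 + 2*391 = 1972492 + 782 = 1973274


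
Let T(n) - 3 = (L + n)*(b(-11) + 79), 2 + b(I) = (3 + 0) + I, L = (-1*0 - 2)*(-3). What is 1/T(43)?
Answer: 1/3384 ≈ 0.00029551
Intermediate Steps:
L = 6 (L = (0 - 2)*(-3) = -2*(-3) = 6)
b(I) = 1 + I (b(I) = -2 + ((3 + 0) + I) = -2 + (3 + I) = 1 + I)
T(n) = 417 + 69*n (T(n) = 3 + (6 + n)*((1 - 11) + 79) = 3 + (6 + n)*(-10 + 79) = 3 + (6 + n)*69 = 3 + (414 + 69*n) = 417 + 69*n)
1/T(43) = 1/(417 + 69*43) = 1/(417 + 2967) = 1/3384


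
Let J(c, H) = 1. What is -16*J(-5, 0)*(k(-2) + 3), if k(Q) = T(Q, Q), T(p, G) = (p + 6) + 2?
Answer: -144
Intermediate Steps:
T(p, G) = 8 + p (T(p, G) = (6 + p) + 2 = 8 + p)
k(Q) = 8 + Q
-16*J(-5, 0)*(k(-2) + 3) = -16*((8 - 2) + 3) = -16*(6 + 3) = -16*9 = -144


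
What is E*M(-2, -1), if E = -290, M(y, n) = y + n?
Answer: 870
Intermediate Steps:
M(y, n) = n + y
E*M(-2, -1) = -290*(-1 - 2) = -290*(-3) = 870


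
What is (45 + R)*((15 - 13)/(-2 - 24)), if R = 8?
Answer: -53/13 ≈ -4.0769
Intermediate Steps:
(45 + R)*((15 - 13)/(-2 - 24)) = (45 + 8)*((15 - 13)/(-2 - 24)) = 53*(2/(-26)) = 53*(2*(-1/26)) = 53*(-1/13) = -53/13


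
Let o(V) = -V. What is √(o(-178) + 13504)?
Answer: √13682 ≈ 116.97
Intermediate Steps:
√(o(-178) + 13504) = √(-1*(-178) + 13504) = √(178 + 13504) = √13682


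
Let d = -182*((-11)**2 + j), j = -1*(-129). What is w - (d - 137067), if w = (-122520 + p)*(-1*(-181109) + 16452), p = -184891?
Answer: -60732242004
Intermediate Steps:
j = 129
d = -45500 (d = -182*((-11)**2 + 129) = -182*(121 + 129) = -182*250 = -45500)
w = -60732424571 (w = (-122520 - 184891)*(-1*(-181109) + 16452) = -307411*(181109 + 16452) = -307411*197561 = -60732424571)
w - (d - 137067) = -60732424571 - (-45500 - 137067) = -60732424571 - 1*(-182567) = -60732424571 + 182567 = -60732242004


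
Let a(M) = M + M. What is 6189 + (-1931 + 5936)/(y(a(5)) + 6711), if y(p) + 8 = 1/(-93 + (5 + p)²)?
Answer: 5476537293/884797 ≈ 6189.6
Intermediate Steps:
a(M) = 2*M
y(p) = -8 + 1/(-93 + (5 + p)²)
6189 + (-1931 + 5936)/(y(a(5)) + 6711) = 6189 + (-1931 + 5936)/((745 - 8*(5 + 2*5)²)/(-93 + (5 + 2*5)²) + 6711) = 6189 + 4005/((745 - 8*(5 + 10)²)/(-93 + (5 + 10)²) + 6711) = 6189 + 4005/((745 - 8*15²)/(-93 + 15²) + 6711) = 6189 + 4005/((745 - 8*225)/(-93 + 225) + 6711) = 6189 + 4005/((745 - 1800)/132 + 6711) = 6189 + 4005/((1/132)*(-1055) + 6711) = 6189 + 4005/(-1055/132 + 6711) = 6189 + 4005/(884797/132) = 6189 + 4005*(132/884797) = 6189 + 528660/884797 = 5476537293/884797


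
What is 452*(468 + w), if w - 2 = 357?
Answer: 373804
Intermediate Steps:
w = 359 (w = 2 + 357 = 359)
452*(468 + w) = 452*(468 + 359) = 452*827 = 373804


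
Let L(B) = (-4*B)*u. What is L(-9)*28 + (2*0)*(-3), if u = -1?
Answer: -1008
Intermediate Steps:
L(B) = 4*B (L(B) = -4*B*(-1) = 4*B)
L(-9)*28 + (2*0)*(-3) = (4*(-9))*28 + (2*0)*(-3) = -36*28 + 0*(-3) = -1008 + 0 = -1008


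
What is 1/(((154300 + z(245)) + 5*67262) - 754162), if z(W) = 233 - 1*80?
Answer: -1/263399 ≈ -3.7965e-6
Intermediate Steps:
z(W) = 153 (z(W) = 233 - 80 = 153)
1/(((154300 + z(245)) + 5*67262) - 754162) = 1/(((154300 + 153) + 5*67262) - 754162) = 1/((154453 + 336310) - 754162) = 1/(490763 - 754162) = 1/(-263399) = -1/263399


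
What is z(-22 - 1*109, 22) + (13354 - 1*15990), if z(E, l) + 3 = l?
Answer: -2617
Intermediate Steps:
z(E, l) = -3 + l
z(-22 - 1*109, 22) + (13354 - 1*15990) = (-3 + 22) + (13354 - 1*15990) = 19 + (13354 - 15990) = 19 - 2636 = -2617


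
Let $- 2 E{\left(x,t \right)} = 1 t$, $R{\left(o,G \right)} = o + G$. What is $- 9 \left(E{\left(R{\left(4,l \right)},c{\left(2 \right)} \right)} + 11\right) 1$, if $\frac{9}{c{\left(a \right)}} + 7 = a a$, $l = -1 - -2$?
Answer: $- \frac{225}{2} \approx -112.5$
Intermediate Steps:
$l = 1$ ($l = -1 + 2 = 1$)
$R{\left(o,G \right)} = G + o$
$c{\left(a \right)} = \frac{9}{-7 + a^{2}}$ ($c{\left(a \right)} = \frac{9}{-7 + a a} = \frac{9}{-7 + a^{2}}$)
$E{\left(x,t \right)} = - \frac{t}{2}$ ($E{\left(x,t \right)} = - \frac{1 t}{2} = - \frac{t}{2}$)
$- 9 \left(E{\left(R{\left(4,l \right)},c{\left(2 \right)} \right)} + 11\right) 1 = - 9 \left(- \frac{9 \frac{1}{-7 + 2^{2}}}{2} + 11\right) 1 = - 9 \left(- \frac{9 \frac{1}{-7 + 4}}{2} + 11\right) 1 = - 9 \left(- \frac{9 \frac{1}{-3}}{2} + 11\right) 1 = - 9 \left(- \frac{9 \left(- \frac{1}{3}\right)}{2} + 11\right) 1 = - 9 \left(\left(- \frac{1}{2}\right) \left(-3\right) + 11\right) 1 = - 9 \left(\frac{3}{2} + 11\right) 1 = \left(-9\right) \frac{25}{2} \cdot 1 = \left(- \frac{225}{2}\right) 1 = - \frac{225}{2}$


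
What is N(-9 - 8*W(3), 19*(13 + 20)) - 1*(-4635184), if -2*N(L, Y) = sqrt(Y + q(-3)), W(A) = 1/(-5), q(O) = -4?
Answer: 4635184 - sqrt(623)/2 ≈ 4.6352e+6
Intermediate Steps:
W(A) = -1/5
N(L, Y) = -sqrt(-4 + Y)/2 (N(L, Y) = -sqrt(Y - 4)/2 = -sqrt(-4 + Y)/2)
N(-9 - 8*W(3), 19*(13 + 20)) - 1*(-4635184) = -sqrt(-4 + 19*(13 + 20))/2 - 1*(-4635184) = -sqrt(-4 + 19*33)/2 + 4635184 = -sqrt(-4 + 627)/2 + 4635184 = -sqrt(623)/2 + 4635184 = 4635184 - sqrt(623)/2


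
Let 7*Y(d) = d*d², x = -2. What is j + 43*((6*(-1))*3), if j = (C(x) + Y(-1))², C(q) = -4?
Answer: -37085/49 ≈ -756.84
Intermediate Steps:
Y(d) = d³/7 (Y(d) = (d*d²)/7 = d³/7)
j = 841/49 (j = (-4 + (⅐)*(-1)³)² = (-4 + (⅐)*(-1))² = (-4 - ⅐)² = (-29/7)² = 841/49 ≈ 17.163)
j + 43*((6*(-1))*3) = 841/49 + 43*((6*(-1))*3) = 841/49 + 43*(-6*3) = 841/49 + 43*(-18) = 841/49 - 774 = -37085/49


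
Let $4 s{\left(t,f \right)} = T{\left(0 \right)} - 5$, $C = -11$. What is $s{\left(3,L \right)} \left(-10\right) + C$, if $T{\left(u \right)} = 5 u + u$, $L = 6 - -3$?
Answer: $\frac{3}{2} \approx 1.5$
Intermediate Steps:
$L = 9$ ($L = 6 + 3 = 9$)
$T{\left(u \right)} = 6 u$
$s{\left(t,f \right)} = - \frac{5}{4}$ ($s{\left(t,f \right)} = \frac{6 \cdot 0 - 5}{4} = \frac{0 - 5}{4} = \frac{1}{4} \left(-5\right) = - \frac{5}{4}$)
$s{\left(3,L \right)} \left(-10\right) + C = \left(- \frac{5}{4}\right) \left(-10\right) - 11 = \frac{25}{2} - 11 = \frac{3}{2}$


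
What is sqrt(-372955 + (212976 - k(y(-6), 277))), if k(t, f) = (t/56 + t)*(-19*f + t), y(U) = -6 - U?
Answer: I*sqrt(159979) ≈ 399.97*I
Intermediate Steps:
k(t, f) = 57*t*(t - 19*f)/56 (k(t, f) = (t*(1/56) + t)*(t - 19*f) = (t/56 + t)*(t - 19*f) = (57*t/56)*(t - 19*f) = 57*t*(t - 19*f)/56)
sqrt(-372955 + (212976 - k(y(-6), 277))) = sqrt(-372955 + (212976 - 57*(-6 - 1*(-6))*((-6 - 1*(-6)) - 19*277)/56)) = sqrt(-372955 + (212976 - 57*(-6 + 6)*((-6 + 6) - 5263)/56)) = sqrt(-372955 + (212976 - 57*0*(0 - 5263)/56)) = sqrt(-372955 + (212976 - 57*0*(-5263)/56)) = sqrt(-372955 + (212976 - 1*0)) = sqrt(-372955 + (212976 + 0)) = sqrt(-372955 + 212976) = sqrt(-159979) = I*sqrt(159979)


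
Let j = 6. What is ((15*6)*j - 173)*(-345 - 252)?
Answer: -219099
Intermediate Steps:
((15*6)*j - 173)*(-345 - 252) = ((15*6)*6 - 173)*(-345 - 252) = (90*6 - 173)*(-597) = (540 - 173)*(-597) = 367*(-597) = -219099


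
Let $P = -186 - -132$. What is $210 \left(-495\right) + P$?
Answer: $-104004$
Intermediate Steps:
$P = -54$ ($P = -186 + 132 = -54$)
$210 \left(-495\right) + P = 210 \left(-495\right) - 54 = -103950 - 54 = -104004$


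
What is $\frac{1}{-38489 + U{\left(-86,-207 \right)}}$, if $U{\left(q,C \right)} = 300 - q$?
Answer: $- \frac{1}{38103} \approx -2.6245 \cdot 10^{-5}$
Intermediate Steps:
$\frac{1}{-38489 + U{\left(-86,-207 \right)}} = \frac{1}{-38489 + \left(300 - -86\right)} = \frac{1}{-38489 + \left(300 + 86\right)} = \frac{1}{-38489 + 386} = \frac{1}{-38103} = - \frac{1}{38103}$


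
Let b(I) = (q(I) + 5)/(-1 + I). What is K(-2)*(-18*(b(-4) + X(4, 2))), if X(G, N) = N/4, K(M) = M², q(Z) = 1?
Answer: 252/5 ≈ 50.400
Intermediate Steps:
X(G, N) = N/4 (X(G, N) = N*(¼) = N/4)
b(I) = 6/(-1 + I) (b(I) = (1 + 5)/(-1 + I) = 6/(-1 + I))
K(-2)*(-18*(b(-4) + X(4, 2))) = (-2)²*(-18*(6/(-1 - 4) + (¼)*2)) = 4*(-18*(6/(-5) + ½)) = 4*(-18*(6*(-⅕) + ½)) = 4*(-18*(-6/5 + ½)) = 4*(-18*(-7/10)) = 4*(63/5) = 252/5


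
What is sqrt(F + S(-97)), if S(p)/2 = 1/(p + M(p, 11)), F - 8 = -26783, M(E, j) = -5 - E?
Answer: I*sqrt(669385)/5 ≈ 163.63*I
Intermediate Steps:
F = -26775 (F = 8 - 26783 = -26775)
S(p) = -2/5 (S(p) = 2/(p + (-5 - p)) = 2/(-5) = 2*(-1/5) = -2/5)
sqrt(F + S(-97)) = sqrt(-26775 - 2/5) = sqrt(-133877/5) = I*sqrt(669385)/5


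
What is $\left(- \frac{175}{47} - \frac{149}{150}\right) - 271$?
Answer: $- \frac{1943803}{7050} \approx -275.72$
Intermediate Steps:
$\left(- \frac{175}{47} - \frac{149}{150}\right) - 271 = - \frac{33253}{7050} - 271 = - \frac{1943803}{7050}$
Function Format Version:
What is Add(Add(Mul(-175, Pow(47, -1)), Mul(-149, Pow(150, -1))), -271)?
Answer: Rational(-1943803, 7050) ≈ -275.72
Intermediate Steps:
Add(Add(Mul(-175, Pow(47, -1)), Mul(-149, Pow(150, -1))), -271) = Add(Add(Mul(-175, Rational(1, 47)), Mul(-149, Rational(1, 150))), -271) = Add(Add(Rational(-175, 47), Rational(-149, 150)), -271) = Add(Rational(-33253, 7050), -271) = Rational(-1943803, 7050)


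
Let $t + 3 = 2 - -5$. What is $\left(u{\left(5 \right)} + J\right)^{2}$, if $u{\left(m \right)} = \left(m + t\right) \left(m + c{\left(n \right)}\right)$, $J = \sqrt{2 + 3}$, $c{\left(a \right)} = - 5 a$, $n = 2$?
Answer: $\left(45 - \sqrt{5}\right)^{2} \approx 1828.8$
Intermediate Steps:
$t = 4$ ($t = -3 + \left(2 - -5\right) = -3 + \left(2 + 5\right) = -3 + 7 = 4$)
$J = \sqrt{5} \approx 2.2361$
$u{\left(m \right)} = \left(-10 + m\right) \left(4 + m\right)$ ($u{\left(m \right)} = \left(m + 4\right) \left(m - 10\right) = \left(4 + m\right) \left(m - 10\right) = \left(4 + m\right) \left(-10 + m\right) = \left(-10 + m\right) \left(4 + m\right)$)
$\left(u{\left(5 \right)} + J\right)^{2} = \left(\left(-40 + 5^{2} - 30\right) + \sqrt{5}\right)^{2} = \left(\left(-40 + 25 - 30\right) + \sqrt{5}\right)^{2} = \left(-45 + \sqrt{5}\right)^{2}$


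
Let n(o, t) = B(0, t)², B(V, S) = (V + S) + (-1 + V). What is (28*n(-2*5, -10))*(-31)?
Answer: -105028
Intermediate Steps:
B(V, S) = -1 + S + 2*V (B(V, S) = (S + V) + (-1 + V) = -1 + S + 2*V)
n(o, t) = (-1 + t)² (n(o, t) = (-1 + t + 2*0)² = (-1 + t + 0)² = (-1 + t)²)
(28*n(-2*5, -10))*(-31) = (28*(-1 - 10)²)*(-31) = (28*(-11)²)*(-31) = (28*121)*(-31) = 3388*(-31) = -105028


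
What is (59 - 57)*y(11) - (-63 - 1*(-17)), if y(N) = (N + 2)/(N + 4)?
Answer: 716/15 ≈ 47.733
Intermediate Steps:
y(N) = (2 + N)/(4 + N)
(59 - 57)*y(11) - (-63 - 1*(-17)) = (59 - 57)*((2 + 11)/(4 + 11)) - (-63 - 1*(-17)) = 2*(13/15) - (-63 + 17) = 2*((1/15)*13) - 1*(-46) = 2*(13/15) + 46 = 26/15 + 46 = 716/15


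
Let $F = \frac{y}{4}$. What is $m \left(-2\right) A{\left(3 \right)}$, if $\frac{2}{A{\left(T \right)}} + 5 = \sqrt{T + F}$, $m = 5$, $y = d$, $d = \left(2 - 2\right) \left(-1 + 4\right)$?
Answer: $\frac{50}{11} + \frac{10 \sqrt{3}}{11} \approx 6.12$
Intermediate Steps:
$d = 0$ ($d = 0 \cdot 3 = 0$)
$y = 0$
$F = 0$ ($F = \frac{0}{4} = 0 \cdot \frac{1}{4} = 0$)
$A{\left(T \right)} = \frac{2}{-5 + \sqrt{T}}$ ($A{\left(T \right)} = \frac{2}{-5 + \sqrt{T + 0}} = \frac{2}{-5 + \sqrt{T}}$)
$m \left(-2\right) A{\left(3 \right)} = 5 \left(-2\right) \frac{2}{-5 + \sqrt{3}} = - 10 \frac{2}{-5 + \sqrt{3}} = - \frac{20}{-5 + \sqrt{3}}$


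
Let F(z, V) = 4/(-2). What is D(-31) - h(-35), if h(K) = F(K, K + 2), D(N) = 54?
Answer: 56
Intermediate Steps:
F(z, V) = -2 (F(z, V) = 4*(-½) = -2)
h(K) = -2
D(-31) - h(-35) = 54 - 1*(-2) = 54 + 2 = 56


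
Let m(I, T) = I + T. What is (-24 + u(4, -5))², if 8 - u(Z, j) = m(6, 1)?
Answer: 529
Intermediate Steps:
u(Z, j) = 1 (u(Z, j) = 8 - (6 + 1) = 8 - 1*7 = 8 - 7 = 1)
(-24 + u(4, -5))² = (-24 + 1)² = (-23)² = 529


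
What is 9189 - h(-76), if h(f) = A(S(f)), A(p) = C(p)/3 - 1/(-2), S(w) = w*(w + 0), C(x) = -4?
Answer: 55139/6 ≈ 9189.8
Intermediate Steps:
S(w) = w**2 (S(w) = w*w = w**2)
A(p) = -5/6 (A(p) = -4/3 - 1/(-2) = -4*1/3 - 1*(-1/2) = -4/3 + 1/2 = -5/6)
h(f) = -5/6
9189 - h(-76) = 9189 - 1*(-5/6) = 9189 + 5/6 = 55139/6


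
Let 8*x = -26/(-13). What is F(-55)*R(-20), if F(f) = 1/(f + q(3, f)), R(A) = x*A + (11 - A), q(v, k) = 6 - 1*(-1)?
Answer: -13/24 ≈ -0.54167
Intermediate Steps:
q(v, k) = 7 (q(v, k) = 6 + 1 = 7)
x = 1/4 (x = (-26/(-13))/8 = (-26*(-1/13))/8 = (1/8)*2 = 1/4 ≈ 0.25000)
R(A) = 11 - 3*A/4 (R(A) = A/4 + (11 - A) = 11 - 3*A/4)
F(f) = 1/(7 + f) (F(f) = 1/(f + 7) = 1/(7 + f))
F(-55)*R(-20) = (11 - 3/4*(-20))/(7 - 55) = (11 + 15)/(-48) = -1/48*26 = -13/24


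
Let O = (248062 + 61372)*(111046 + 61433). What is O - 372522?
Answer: 53370494364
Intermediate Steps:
O = 53370866886 (O = 309434*172479 = 53370866886)
O - 372522 = 53370866886 - 372522 = 53370494364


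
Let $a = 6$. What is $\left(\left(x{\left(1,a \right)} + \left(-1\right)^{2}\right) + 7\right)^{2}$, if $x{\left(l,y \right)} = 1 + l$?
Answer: $100$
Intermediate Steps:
$\left(\left(x{\left(1,a \right)} + \left(-1\right)^{2}\right) + 7\right)^{2} = \left(\left(\left(1 + 1\right) + \left(-1\right)^{2}\right) + 7\right)^{2} = \left(\left(2 + 1\right) + 7\right)^{2} = \left(3 + 7\right)^{2} = 10^{2} = 100$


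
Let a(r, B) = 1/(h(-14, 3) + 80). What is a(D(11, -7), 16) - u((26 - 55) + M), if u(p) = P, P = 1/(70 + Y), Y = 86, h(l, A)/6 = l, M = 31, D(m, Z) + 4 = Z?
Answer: -10/39 ≈ -0.25641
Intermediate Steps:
D(m, Z) = -4 + Z
h(l, A) = 6*l
P = 1/156 (P = 1/(70 + 86) = 1/156 ≈ 0.0064103)
u(p) = 1/156
a(r, B) = -¼ (a(r, B) = 1/(6*(-14) + 80) = 1/(-84 + 80) = 1/(-4) = -¼)
a(D(11, -7), 16) - u((26 - 55) + M) = -¼ - 1*1/156 = -¼ - 1/156 = -10/39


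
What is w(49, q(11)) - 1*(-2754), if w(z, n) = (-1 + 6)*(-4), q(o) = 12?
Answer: 2734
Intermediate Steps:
w(z, n) = -20 (w(z, n) = 5*(-4) = -20)
w(49, q(11)) - 1*(-2754) = -20 - 1*(-2754) = -20 + 2754 = 2734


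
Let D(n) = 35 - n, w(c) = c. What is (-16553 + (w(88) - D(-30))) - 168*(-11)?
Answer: -14682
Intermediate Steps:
(-16553 + (w(88) - D(-30))) - 168*(-11) = (-16553 + (88 - (35 - 1*(-30)))) - 168*(-11) = (-16553 + (88 - (35 + 30))) + 1848 = (-16553 + (88 - 1*65)) + 1848 = (-16553 + (88 - 65)) + 1848 = (-16553 + 23) + 1848 = -16530 + 1848 = -14682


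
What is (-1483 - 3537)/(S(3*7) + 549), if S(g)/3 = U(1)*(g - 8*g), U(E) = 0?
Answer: -5020/549 ≈ -9.1439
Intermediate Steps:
S(g) = 0 (S(g) = 3*(0*(g - 8*g)) = 3*(0*(-7*g)) = 3*0 = 0)
(-1483 - 3537)/(S(3*7) + 549) = (-1483 - 3537)/(0 + 549) = -5020/549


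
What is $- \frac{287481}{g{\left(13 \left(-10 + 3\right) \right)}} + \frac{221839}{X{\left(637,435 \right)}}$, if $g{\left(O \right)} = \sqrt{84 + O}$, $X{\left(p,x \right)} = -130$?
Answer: $- \frac{221839}{130} + \frac{287481 i \sqrt{7}}{7} \approx -1706.5 + 1.0866 \cdot 10^{5} i$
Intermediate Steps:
$- \frac{287481}{g{\left(13 \left(-10 + 3\right) \right)}} + \frac{221839}{X{\left(637,435 \right)}} = - \frac{287481}{\sqrt{84 + 13 \left(-10 + 3\right)}} + \frac{221839}{-130} = - \frac{287481}{\sqrt{84 + 13 \left(-7\right)}} + 221839 \left(- \frac{1}{130}\right) = - \frac{287481}{\sqrt{84 - 91}} - \frac{221839}{130} = - \frac{287481}{\sqrt{-7}} - \frac{221839}{130} = - \frac{287481}{i \sqrt{7}} - \frac{221839}{130} = - 287481 \left(- \frac{i \sqrt{7}}{7}\right) - \frac{221839}{130} = \frac{287481 i \sqrt{7}}{7} - \frac{221839}{130} = - \frac{221839}{130} + \frac{287481 i \sqrt{7}}{7}$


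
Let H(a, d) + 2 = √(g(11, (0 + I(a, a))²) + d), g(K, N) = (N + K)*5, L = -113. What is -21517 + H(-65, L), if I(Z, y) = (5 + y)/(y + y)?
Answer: -21519 + I*√9622/13 ≈ -21519.0 + 7.5455*I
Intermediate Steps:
I(Z, y) = (5 + y)/(2*y) (I(Z, y) = (5 + y)/((2*y)) = (5 + y)*(1/(2*y)) = (5 + y)/(2*y))
g(K, N) = 5*K + 5*N (g(K, N) = (K + N)*5 = 5*K + 5*N)
H(a, d) = -2 + √(55 + d + 5*(5 + a)²/(4*a²)) (H(a, d) = -2 + √((5*11 + 5*(0 + (5 + a)/(2*a))²) + d) = -2 + √((55 + 5*((5 + a)/(2*a))²) + d) = -2 + √((55 + 5*((5 + a)²/(4*a²))) + d) = -2 + √((55 + 5*(5 + a)²/(4*a²)) + d) = -2 + √(55 + d + 5*(5 + a)²/(4*a²)))
-21517 + H(-65, L) = -21517 + (-2 + √(225 + 4*(-113) + 50/(-65) + 125/(-65)²)/2) = -21517 + (-2 + √(225 - 452 + 50*(-1/65) + 125*(1/4225))/2) = -21517 + (-2 + √(225 - 452 - 10/13 + 5/169)/2) = -21517 + (-2 + √(-38488/169)/2) = -21517 + (-2 + (2*I*√9622/13)/2) = -21517 + (-2 + I*√9622/13) = -21519 + I*√9622/13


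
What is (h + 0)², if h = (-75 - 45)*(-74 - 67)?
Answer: 286286400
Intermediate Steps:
h = 16920 (h = -120*(-141) = 16920)
(h + 0)² = (16920 + 0)² = 16920² = 286286400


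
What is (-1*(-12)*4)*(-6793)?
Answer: -326064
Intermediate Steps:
(-1*(-12)*4)*(-6793) = (12*4)*(-6793) = 48*(-6793) = -326064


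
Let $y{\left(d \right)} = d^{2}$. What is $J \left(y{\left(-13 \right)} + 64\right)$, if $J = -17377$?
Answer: $-4048841$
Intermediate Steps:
$J \left(y{\left(-13 \right)} + 64\right) = - 17377 \left(\left(-13\right)^{2} + 64\right) = - 17377 \left(169 + 64\right) = \left(-17377\right) 233 = -4048841$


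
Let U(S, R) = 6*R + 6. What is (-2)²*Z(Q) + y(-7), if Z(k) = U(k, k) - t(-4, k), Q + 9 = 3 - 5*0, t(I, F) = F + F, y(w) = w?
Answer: -79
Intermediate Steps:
t(I, F) = 2*F
U(S, R) = 6 + 6*R
Q = -6 (Q = -9 + (3 - 5*0) = -9 + (3 + 0) = -9 + 3 = -6)
Z(k) = 6 + 4*k (Z(k) = (6 + 6*k) - 2*k = 6 + 4*k)
(-2)²*Z(Q) + y(-7) = (-2)²*(6 + 4*(-6)) - 7 = 4*(6 - 24) - 7 = 4*(-18) - 7 = -72 - 7 = -79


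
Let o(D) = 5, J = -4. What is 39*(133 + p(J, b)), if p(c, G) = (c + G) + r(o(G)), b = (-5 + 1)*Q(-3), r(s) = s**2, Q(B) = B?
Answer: 6474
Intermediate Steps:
b = 12 (b = (-5 + 1)*(-3) = -4*(-3) = 12)
p(c, G) = 25 + G + c (p(c, G) = (c + G) + 5**2 = (G + c) + 25 = 25 + G + c)
39*(133 + p(J, b)) = 39*(133 + (25 + 12 - 4)) = 39*(133 + 33) = 39*166 = 6474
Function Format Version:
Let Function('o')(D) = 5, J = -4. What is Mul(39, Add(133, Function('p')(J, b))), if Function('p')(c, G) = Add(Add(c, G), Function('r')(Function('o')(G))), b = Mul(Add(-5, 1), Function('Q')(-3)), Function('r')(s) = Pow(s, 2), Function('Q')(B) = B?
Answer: 6474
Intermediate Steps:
b = 12 (b = Mul(Add(-5, 1), -3) = Mul(-4, -3) = 12)
Function('p')(c, G) = Add(25, G, c) (Function('p')(c, G) = Add(Add(c, G), Pow(5, 2)) = Add(Add(G, c), 25) = Add(25, G, c))
Mul(39, Add(133, Function('p')(J, b))) = Mul(39, Add(133, Add(25, 12, -4))) = Mul(39, Add(133, 33)) = Mul(39, 166) = 6474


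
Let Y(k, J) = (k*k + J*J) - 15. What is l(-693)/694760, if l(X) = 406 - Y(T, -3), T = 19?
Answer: 51/694760 ≈ 7.3407e-5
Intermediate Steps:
Y(k, J) = -15 + J² + k² (Y(k, J) = (k² + J²) - 15 = (J² + k²) - 15 = -15 + J² + k²)
l(X) = 51 (l(X) = 406 - (-15 + (-3)² + 19²) = 406 - (-15 + 9 + 361) = 406 - 1*355 = 406 - 355 = 51)
l(-693)/694760 = 51/694760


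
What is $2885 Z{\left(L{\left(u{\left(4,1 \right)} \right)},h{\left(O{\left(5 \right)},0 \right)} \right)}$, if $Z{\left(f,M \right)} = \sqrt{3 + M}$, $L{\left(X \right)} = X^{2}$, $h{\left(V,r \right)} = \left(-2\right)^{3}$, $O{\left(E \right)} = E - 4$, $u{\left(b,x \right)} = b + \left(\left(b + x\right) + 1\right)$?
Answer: $2885 i \sqrt{5} \approx 6451.1 i$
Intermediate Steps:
$u{\left(b,x \right)} = 1 + x + 2 b$ ($u{\left(b,x \right)} = b + \left(1 + b + x\right) = 1 + x + 2 b$)
$O{\left(E \right)} = -4 + E$
$h{\left(V,r \right)} = -8$
$2885 Z{\left(L{\left(u{\left(4,1 \right)} \right)},h{\left(O{\left(5 \right)},0 \right)} \right)} = 2885 \sqrt{3 - 8} = 2885 \sqrt{-5} = 2885 i \sqrt{5}$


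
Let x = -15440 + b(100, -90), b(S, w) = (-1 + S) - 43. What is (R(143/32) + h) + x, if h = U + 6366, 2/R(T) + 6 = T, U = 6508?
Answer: -123054/49 ≈ -2511.3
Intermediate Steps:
b(S, w) = -44 + S
R(T) = 2/(-6 + T)
x = -15384 (x = -15440 + (-44 + 100) = -15440 + 56 = -15384)
h = 12874 (h = 6508 + 6366 = 12874)
(R(143/32) + h) + x = (2/(-6 + 143/32) + 12874) - 15384 = (2/(-49/32) + 12874) - 15384 = (2*(-32/49) + 12874) - 15384 = (-64/49 + 12874) - 15384 = 630762/49 - 15384 = -123054/49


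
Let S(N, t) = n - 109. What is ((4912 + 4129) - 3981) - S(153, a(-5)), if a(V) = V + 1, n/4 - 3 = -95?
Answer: 5537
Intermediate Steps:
n = -368 (n = 12 + 4*(-95) = 12 - 380 = -368)
a(V) = 1 + V
S(N, t) = -477 (S(N, t) = -368 - 109 = -477)
((4912 + 4129) - 3981) - S(153, a(-5)) = ((4912 + 4129) - 3981) - 1*(-477) = (9041 - 3981) + 477 = 5060 + 477 = 5537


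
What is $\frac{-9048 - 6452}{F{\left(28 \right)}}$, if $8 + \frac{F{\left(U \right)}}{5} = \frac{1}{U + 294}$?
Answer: $\frac{39928}{103} \approx 387.65$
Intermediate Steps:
$F{\left(U \right)} = -40 + \frac{5}{294 + U}$ ($F{\left(U \right)} = -40 + \frac{5}{U + 294} = -40 + \frac{5}{294 + U}$)
$\frac{-9048 - 6452}{F{\left(28 \right)}} = \frac{-9048 - 6452}{5 \frac{1}{294 + 28} \left(-2351 - 224\right)} = \frac{-9048 - 6452}{5 \cdot \frac{1}{322} \left(-2351 - 224\right)} = - \frac{15500}{5 \cdot \frac{1}{322} \left(-2575\right)} = - \frac{15500}{- \frac{12875}{322}} = \left(-15500\right) \left(- \frac{322}{12875}\right) = \frac{39928}{103}$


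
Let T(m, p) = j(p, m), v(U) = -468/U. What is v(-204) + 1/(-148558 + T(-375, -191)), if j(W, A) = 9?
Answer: 5793394/2525333 ≈ 2.2941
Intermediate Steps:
T(m, p) = 9
v(-204) + 1/(-148558 + T(-375, -191)) = -468/(-204) + 1/(-148558 + 9) = -468*(-1/204) + 1/(-148549) = 39/17 - 1/148549 = 5793394/2525333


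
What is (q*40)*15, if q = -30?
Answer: -18000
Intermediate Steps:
(q*40)*15 = -30*40*15 = -1200*15 = -18000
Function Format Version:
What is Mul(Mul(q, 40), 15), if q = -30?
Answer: -18000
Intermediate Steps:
Mul(Mul(q, 40), 15) = Mul(Mul(-30, 40), 15) = Mul(-1200, 15) = -18000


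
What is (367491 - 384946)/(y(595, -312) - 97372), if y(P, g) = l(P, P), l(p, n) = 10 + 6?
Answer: 17455/97356 ≈ 0.17929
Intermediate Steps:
l(p, n) = 16
y(P, g) = 16
(367491 - 384946)/(y(595, -312) - 97372) = (367491 - 384946)/(16 - 97372) = -17455/(-97356) = -17455*(-1/97356) = 17455/97356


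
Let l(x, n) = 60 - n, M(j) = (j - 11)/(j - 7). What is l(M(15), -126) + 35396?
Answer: 35582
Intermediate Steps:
M(j) = (-11 + j)/(-7 + j)
l(M(15), -126) + 35396 = (60 - 1*(-126)) + 35396 = (60 + 126) + 35396 = 186 + 35396 = 35582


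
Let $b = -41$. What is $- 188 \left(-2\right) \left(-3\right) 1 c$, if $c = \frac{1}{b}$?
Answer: $\frac{1128}{41} \approx 27.512$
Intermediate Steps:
$c = - \frac{1}{41}$ ($c = \frac{1}{-41} = - \frac{1}{41} \approx -0.02439$)
$- 188 \left(-2\right) \left(-3\right) 1 c = - 188 \left(-2\right) \left(-3\right) 1 \left(- \frac{1}{41}\right) = - 188 \cdot 6 \cdot 1 \left(- \frac{1}{41}\right) = \left(-188\right) 6 \left(- \frac{1}{41}\right) = \left(-1128\right) \left(- \frac{1}{41}\right) = \frac{1128}{41}$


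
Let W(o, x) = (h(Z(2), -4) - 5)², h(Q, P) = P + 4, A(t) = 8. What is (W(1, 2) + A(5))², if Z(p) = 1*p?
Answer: 1089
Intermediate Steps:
Z(p) = p
h(Q, P) = 4 + P
W(o, x) = 25 (W(o, x) = ((4 - 4) - 5)² = (0 - 5)² = (-5)² = 25)
(W(1, 2) + A(5))² = (25 + 8)² = 33² = 1089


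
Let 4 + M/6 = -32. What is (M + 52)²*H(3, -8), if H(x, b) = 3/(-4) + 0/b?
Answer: -20172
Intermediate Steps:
M = -216 (M = -24 + 6*(-32) = -24 - 192 = -216)
H(x, b) = -¾ (H(x, b) = 3*(-¼) + 0 = -¾ + 0 = -¾)
(M + 52)²*H(3, -8) = (-216 + 52)²*(-¾) = (-164)²*(-¾) = 26896*(-¾) = -20172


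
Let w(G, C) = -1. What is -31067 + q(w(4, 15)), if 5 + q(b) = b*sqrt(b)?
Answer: -31072 - I ≈ -31072.0 - 1.0*I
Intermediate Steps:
q(b) = -5 + b**(3/2) (q(b) = -5 + b*sqrt(b) = -5 + b**(3/2))
-31067 + q(w(4, 15)) = -31067 + (-5 + (-1)**(3/2)) = -31067 + (-5 - I) = -31072 - I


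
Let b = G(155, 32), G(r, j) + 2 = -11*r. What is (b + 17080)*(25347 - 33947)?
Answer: -132207800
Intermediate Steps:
G(r, j) = -2 - 11*r
b = -1707 (b = -2 - 11*155 = -2 - 1705 = -1707)
(b + 17080)*(25347 - 33947) = (-1707 + 17080)*(25347 - 33947) = 15373*(-8600) = -132207800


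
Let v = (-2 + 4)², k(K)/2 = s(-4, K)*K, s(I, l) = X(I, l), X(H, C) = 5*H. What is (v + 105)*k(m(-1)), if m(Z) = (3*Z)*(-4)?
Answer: -52320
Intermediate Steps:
s(I, l) = 5*I
m(Z) = -12*Z
k(K) = -40*K (k(K) = 2*((5*(-4))*K) = 2*(-20*K) = -40*K)
v = 4 (v = 2² = 4)
(v + 105)*k(m(-1)) = (4 + 105)*(-(-480)*(-1)) = 109*(-40*12) = 109*(-480) = -52320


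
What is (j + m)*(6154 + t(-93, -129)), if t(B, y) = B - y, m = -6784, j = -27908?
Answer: -214743480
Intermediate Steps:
(j + m)*(6154 + t(-93, -129)) = (-27908 - 6784)*(6154 + (-93 - 1*(-129))) = -34692*(6154 + (-93 + 129)) = -34692*(6154 + 36) = -34692*6190 = -214743480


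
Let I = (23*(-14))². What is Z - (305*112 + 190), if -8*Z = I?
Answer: -94621/2 ≈ -47311.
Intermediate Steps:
I = 103684 (I = (-322)² = 103684)
Z = -25921/2 (Z = -⅛*103684 = -25921/2 ≈ -12961.)
Z - (305*112 + 190) = -25921/2 - (305*112 + 190) = -25921/2 - (34160 + 190) = -25921/2 - 1*34350 = -25921/2 - 34350 = -94621/2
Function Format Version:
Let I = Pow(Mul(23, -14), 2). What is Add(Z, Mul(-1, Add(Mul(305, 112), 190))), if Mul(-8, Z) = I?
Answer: Rational(-94621, 2) ≈ -47311.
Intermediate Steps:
I = 103684 (I = Pow(-322, 2) = 103684)
Z = Rational(-25921, 2) (Z = Mul(Rational(-1, 8), 103684) = Rational(-25921, 2) ≈ -12961.)
Add(Z, Mul(-1, Add(Mul(305, 112), 190))) = Add(Rational(-25921, 2), Mul(-1, Add(Mul(305, 112), 190))) = Add(Rational(-25921, 2), Mul(-1, Add(34160, 190))) = Add(Rational(-25921, 2), Mul(-1, 34350)) = Add(Rational(-25921, 2), -34350) = Rational(-94621, 2)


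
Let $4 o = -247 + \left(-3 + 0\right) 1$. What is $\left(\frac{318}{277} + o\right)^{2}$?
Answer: $\frac{1155252121}{306916} \approx 3764.1$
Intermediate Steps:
$o = - \frac{125}{2}$ ($o = \frac{-247 + \left(-3 + 0\right) 1}{4} = \frac{-247 - 3}{4} = \frac{1}{4} \left(-250\right) = - \frac{125}{2} \approx -62.5$)
$\left(\frac{318}{277} + o\right)^{2} = \left(\frac{318}{277} - \frac{125}{2}\right)^{2} = \left(- \frac{33989}{554}\right)^{2} = \frac{1155252121}{306916}$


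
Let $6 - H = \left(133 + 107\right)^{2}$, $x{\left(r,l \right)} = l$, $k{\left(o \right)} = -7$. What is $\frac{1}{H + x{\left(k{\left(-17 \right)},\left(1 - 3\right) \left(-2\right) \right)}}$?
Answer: $- \frac{1}{57590} \approx -1.7364 \cdot 10^{-5}$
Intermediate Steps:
$H = -57594$ ($H = 6 - \left(133 + 107\right)^{2} = 6 - 240^{2} = 6 - 57600 = -57594$)
$\frac{1}{H + x{\left(k{\left(-17 \right)},\left(1 - 3\right) \left(-2\right) \right)}} = \frac{1}{-57594 + \left(1 - 3\right) \left(-2\right)} = \frac{1}{-57594 - -4} = \frac{1}{-57594 + 4} = \frac{1}{-57590} = - \frac{1}{57590}$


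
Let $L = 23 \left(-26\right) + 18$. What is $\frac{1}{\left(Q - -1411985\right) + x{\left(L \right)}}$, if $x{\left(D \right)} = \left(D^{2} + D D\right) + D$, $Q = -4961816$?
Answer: $- \frac{1}{2877611} \approx -3.4751 \cdot 10^{-7}$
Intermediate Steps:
$L = -580$ ($L = -598 + 18 = -580$)
$x{\left(D \right)} = D + 2 D^{2}$ ($x{\left(D \right)} = \left(D^{2} + D^{2}\right) + D = 2 D^{2} + D = D + 2 D^{2}$)
$\frac{1}{\left(Q - -1411985\right) + x{\left(L \right)}} = \frac{1}{\left(-4961816 - -1411985\right) - 580 \left(1 + 2 \left(-580\right)\right)} = \frac{1}{\left(-4961816 + 1411985\right) - 580 \left(1 - 1160\right)} = \frac{1}{-3549831 - -672220} = \frac{1}{-3549831 + 672220} = \frac{1}{-2877611} = - \frac{1}{2877611}$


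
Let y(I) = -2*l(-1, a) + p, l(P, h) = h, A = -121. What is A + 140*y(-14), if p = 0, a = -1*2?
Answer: 439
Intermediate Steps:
a = -2
y(I) = 4 (y(I) = -2*(-2) + 0 = 4 + 0 = 4)
A + 140*y(-14) = -121 + 140*4 = -121 + 560 = 439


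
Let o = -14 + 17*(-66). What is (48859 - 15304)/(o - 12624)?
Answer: -6711/2752 ≈ -2.4386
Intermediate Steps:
o = -1136 (o = -14 - 1122 = -1136)
(48859 - 15304)/(o - 12624) = (48859 - 15304)/(-1136 - 12624) = 33555/(-13760) = 33555*(-1/13760) = -6711/2752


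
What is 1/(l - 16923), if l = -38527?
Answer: -1/55450 ≈ -1.8034e-5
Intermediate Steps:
1/(l - 16923) = 1/(-38527 - 16923) = 1/(-55450) = -1/55450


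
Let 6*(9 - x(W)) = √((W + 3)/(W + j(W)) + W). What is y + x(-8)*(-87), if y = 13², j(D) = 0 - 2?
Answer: -614 + 29*I*√30/4 ≈ -614.0 + 39.71*I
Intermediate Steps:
j(D) = -2
y = 169
x(W) = 9 - √(W + (3 + W)/(-2 + W))/6 (x(W) = 9 - √((W + 3)/(W - 2) + W)/6 = 9 - √((3 + W)/(-2 + W) + W)/6 = 9 - √(W + (3 + W)/(-2 + W))/6)
y + x(-8)*(-87) = 169 + (9 - √(3 + (-8)² - 1*(-8))*(I*√10/10)/6)*(-87) = 169 + (9 - √(3 + 64 + 8)*(I*√10/10)/6)*(-87) = 169 + (9 - I*√30/2/6)*(-87) = 169 + (9 - I*√30/12)*(-87) = 169 + (-783 + 29*I*√30/4) = -614 + 29*I*√30/4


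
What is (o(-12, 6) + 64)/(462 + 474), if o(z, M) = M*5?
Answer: 47/468 ≈ 0.10043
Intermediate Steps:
o(z, M) = 5*M
(o(-12, 6) + 64)/(462 + 474) = (5*6 + 64)/(462 + 474) = (30 + 64)/936 = 94*(1/936) = 47/468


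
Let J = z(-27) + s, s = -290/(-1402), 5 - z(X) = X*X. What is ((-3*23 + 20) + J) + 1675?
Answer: 632447/701 ≈ 902.21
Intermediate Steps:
z(X) = 5 - X² (z(X) = 5 - X*X = 5 - X²)
s = 145/701 (s = -290*(-1/1402) = 145/701 ≈ 0.20685)
J = -507379/701 (J = (5 - 1*(-27)²) + 145/701 = (5 - 1*729) + 145/701 = (5 - 729) + 145/701 = -724 + 145/701 = -507379/701 ≈ -723.79)
((-3*23 + 20) + J) + 1675 = ((-3*23 + 20) - 507379/701) + 1675 = ((-69 + 20) - 507379/701) + 1675 = (-49 - 507379/701) + 1675 = -541728/701 + 1675 = 632447/701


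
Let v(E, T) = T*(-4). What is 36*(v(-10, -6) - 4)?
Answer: 720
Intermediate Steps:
v(E, T) = -4*T
36*(v(-10, -6) - 4) = 36*(-4*(-6) - 4) = 36*(24 - 4) = 36*20 = 720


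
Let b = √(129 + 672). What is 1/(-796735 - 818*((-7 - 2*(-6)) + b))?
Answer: -800825/640784712301 + 2454*√89/640784712301 ≈ -1.2136e-6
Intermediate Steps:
b = 3*√89 (b = √801 = 3*√89 ≈ 28.302)
1/(-796735 - 818*((-7 - 2*(-6)) + b)) = 1/(-796735 - 818*((-7 - 2*(-6)) + 3*√89)) = 1/(-796735 - 818*((-7 + 12) + 3*√89)) = 1/(-796735 - 818*(5 + 3*√89)) = 1/(-796735 + (-4090 - 2454*√89)) = 1/(-800825 - 2454*√89)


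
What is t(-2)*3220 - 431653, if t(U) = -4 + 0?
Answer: -444533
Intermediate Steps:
t(U) = -4
t(-2)*3220 - 431653 = -4*3220 - 431653 = -12880 - 431653 = -444533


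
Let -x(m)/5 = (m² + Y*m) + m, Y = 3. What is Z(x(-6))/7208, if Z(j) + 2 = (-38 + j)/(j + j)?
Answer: -71/432480 ≈ -0.00016417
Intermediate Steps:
x(m) = -20*m - 5*m² (x(m) = -5*((m² + 3*m) + m) = -5*(m² + 4*m) = -20*m - 5*m²)
Z(j) = -2 + (-38 + j)/(2*j) (Z(j) = -2 + (-38 + j)/(j + j) = -2 + (-38 + j)/((2*j)) = -2 + (-38 + j)*(1/(2*j)) = -2 + (-38 + j)/(2*j))
Z(x(-6))/7208 = (-3/2 - 19*1/(30*(4 - 6)))/7208 = (-3/2 - 19/((-5*(-6)*(-2))))*(1/7208) = (-3/2 - 19/(-60))*(1/7208) = (-3/2 - 19*(-1/60))*(1/7208) = (-3/2 + 19/60)*(1/7208) = -71/60*1/7208 = -71/432480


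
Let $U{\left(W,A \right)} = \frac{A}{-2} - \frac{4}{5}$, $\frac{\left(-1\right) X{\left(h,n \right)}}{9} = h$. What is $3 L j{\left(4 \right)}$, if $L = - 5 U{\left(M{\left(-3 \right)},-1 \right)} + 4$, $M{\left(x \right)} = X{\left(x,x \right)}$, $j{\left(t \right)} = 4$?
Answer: $66$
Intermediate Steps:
$X{\left(h,n \right)} = - 9 h$
$M{\left(x \right)} = - 9 x$
$U{\left(W,A \right)} = - \frac{4}{5} - \frac{A}{2}$ ($U{\left(W,A \right)} = A \left(- \frac{1}{2}\right) - \frac{4}{5} = - \frac{A}{2} - \frac{4}{5} = - \frac{4}{5} - \frac{A}{2}$)
$L = \frac{11}{2}$ ($L = - 5 \left(- \frac{4}{5} - - \frac{1}{2}\right) + 4 = - 5 \left(- \frac{4}{5} + \frac{1}{2}\right) + 4 = \left(-5\right) \left(- \frac{3}{10}\right) + 4 = \frac{3}{2} + 4 = \frac{11}{2} \approx 5.5$)
$3 L j{\left(4 \right)} = 3 \cdot \frac{11}{2} \cdot 4 = \frac{33}{2} \cdot 4 = 66$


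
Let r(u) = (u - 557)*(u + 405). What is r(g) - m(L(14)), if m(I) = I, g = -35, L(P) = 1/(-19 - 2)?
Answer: -4599839/21 ≈ -2.1904e+5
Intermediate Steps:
L(P) = -1/21 (L(P) = 1/(-21) = -1/21)
r(u) = (-557 + u)*(405 + u)
r(g) - m(L(14)) = (-225585 + (-35)² - 152*(-35)) - 1*(-1/21) = (-225585 + 1225 + 5320) + 1/21 = -219040 + 1/21 = -4599839/21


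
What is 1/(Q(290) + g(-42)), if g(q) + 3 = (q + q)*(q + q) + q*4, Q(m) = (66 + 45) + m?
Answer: 1/7286 ≈ 0.00013725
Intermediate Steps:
Q(m) = 111 + m
g(q) = -3 + 4*q + 4*q² (g(q) = -3 + ((q + q)*(q + q) + q*4) = -3 + ((2*q)*(2*q) + 4*q) = -3 + (4*q² + 4*q) = -3 + (4*q + 4*q²) = -3 + 4*q + 4*q²)
1/(Q(290) + g(-42)) = 1/((111 + 290) + (-3 + 4*(-42) + 4*(-42)²)) = 1/(401 + (-3 - 168 + 4*1764)) = 1/(401 + (-3 - 168 + 7056)) = 1/(401 + 6885) = 1/7286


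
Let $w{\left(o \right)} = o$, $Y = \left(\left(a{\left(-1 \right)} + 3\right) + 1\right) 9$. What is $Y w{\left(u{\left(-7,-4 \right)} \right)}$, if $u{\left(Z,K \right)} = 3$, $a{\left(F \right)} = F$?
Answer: $81$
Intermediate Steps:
$Y = 27$ ($Y = \left(\left(-1 + 3\right) + 1\right) 9 = \left(2 + 1\right) 9 = 3 \cdot 9 = 27$)
$Y w{\left(u{\left(-7,-4 \right)} \right)} = 27 \cdot 3 = 81$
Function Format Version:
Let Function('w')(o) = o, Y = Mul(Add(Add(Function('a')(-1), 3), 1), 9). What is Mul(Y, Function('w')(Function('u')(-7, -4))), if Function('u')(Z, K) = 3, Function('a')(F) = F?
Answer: 81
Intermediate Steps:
Y = 27 (Y = Mul(Add(Add(-1, 3), 1), 9) = Mul(Add(2, 1), 9) = Mul(3, 9) = 27)
Mul(Y, Function('w')(Function('u')(-7, -4))) = Mul(27, 3) = 81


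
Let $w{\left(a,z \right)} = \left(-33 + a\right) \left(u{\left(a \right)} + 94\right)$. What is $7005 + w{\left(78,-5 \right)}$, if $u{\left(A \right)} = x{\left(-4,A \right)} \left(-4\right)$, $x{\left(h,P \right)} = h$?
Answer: $11955$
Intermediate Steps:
$u{\left(A \right)} = 16$ ($u{\left(A \right)} = \left(-4\right) \left(-4\right) = 16$)
$w{\left(a,z \right)} = -3630 + 110 a$ ($w{\left(a,z \right)} = \left(-33 + a\right) \left(16 + 94\right) = \left(-33 + a\right) 110 = -3630 + 110 a$)
$7005 + w{\left(78,-5 \right)} = 7005 + \left(-3630 + 110 \cdot 78\right) = 7005 + \left(-3630 + 8580\right) = 7005 + 4950 = 11955$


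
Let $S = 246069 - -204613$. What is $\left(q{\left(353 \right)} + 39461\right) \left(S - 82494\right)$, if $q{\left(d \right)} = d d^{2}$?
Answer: $16210006154344$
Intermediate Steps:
$q{\left(d \right)} = d^{3}$
$S = 450682$ ($S = 246069 + 204613 = 450682$)
$\left(q{\left(353 \right)} + 39461\right) \left(S - 82494\right) = \left(353^{3} + 39461\right) \left(450682 - 82494\right) = \left(43986977 + 39461\right) 368188 = 44026438 \cdot 368188 = 16210006154344$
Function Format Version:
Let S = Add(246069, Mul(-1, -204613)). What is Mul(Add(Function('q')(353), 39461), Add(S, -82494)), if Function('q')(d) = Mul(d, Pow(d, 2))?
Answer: 16210006154344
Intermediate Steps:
Function('q')(d) = Pow(d, 3)
S = 450682 (S = Add(246069, 204613) = 450682)
Mul(Add(Function('q')(353), 39461), Add(S, -82494)) = Mul(Add(Pow(353, 3), 39461), Add(450682, -82494)) = Mul(Add(43986977, 39461), 368188) = Mul(44026438, 368188) = 16210006154344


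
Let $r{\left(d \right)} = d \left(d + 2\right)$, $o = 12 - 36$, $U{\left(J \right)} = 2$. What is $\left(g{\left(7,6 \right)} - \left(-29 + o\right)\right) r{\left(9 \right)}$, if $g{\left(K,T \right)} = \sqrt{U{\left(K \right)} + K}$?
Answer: $5544$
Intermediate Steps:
$o = -24$
$g{\left(K,T \right)} = \sqrt{2 + K}$
$r{\left(d \right)} = d \left(2 + d\right)$
$\left(g{\left(7,6 \right)} - \left(-29 + o\right)\right) r{\left(9 \right)} = \left(\sqrt{2 + 7} + \left(29 - -24\right)\right) 9 \left(2 + 9\right) = \left(\sqrt{9} + \left(29 + 24\right)\right) 9 \cdot 11 = \left(3 + 53\right) 99 = 56 \cdot 99 = 5544$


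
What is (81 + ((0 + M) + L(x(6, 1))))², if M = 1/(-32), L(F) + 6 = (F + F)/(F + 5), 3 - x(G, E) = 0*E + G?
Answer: 5303809/1024 ≈ 5179.5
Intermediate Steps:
x(G, E) = 3 - G (x(G, E) = 3 - (0*E + G) = 3 - (0 + G) = 3 - G)
L(F) = -6 + 2*F/(5 + F) (L(F) = -6 + (F + F)/(F + 5) = -6 + (2*F)/(5 + F) = -6 + 2*F/(5 + F))
M = -1/32 ≈ -0.031250
(81 + ((0 + M) + L(x(6, 1))))² = (81 + ((0 - 1/32) + 2*(-15 - 2*(3 - 1*6))/(5 + (3 - 1*6))))² = (81 + (-1/32 + 2*(-15 - 2*(3 - 6))/(5 + (3 - 6))))² = (81 + (-1/32 + 2*(-15 - 2*(-3))/(5 - 3)))² = (81 + (-1/32 + 2*(-15 + 6)/2))² = (81 + (-1/32 + 2*(½)*(-9)))² = (81 + (-1/32 - 9))² = (81 - 289/32)² = (2303/32)² = 5303809/1024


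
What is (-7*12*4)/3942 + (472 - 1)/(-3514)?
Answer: -506231/2308698 ≈ -0.21927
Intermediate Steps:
(-7*12*4)/3942 + (472 - 1)/(-3514) = -84*4*(1/3942) + 471*(-1/3514) = -336*1/3942 - 471/3514 = -56/657 - 471/3514 = -506231/2308698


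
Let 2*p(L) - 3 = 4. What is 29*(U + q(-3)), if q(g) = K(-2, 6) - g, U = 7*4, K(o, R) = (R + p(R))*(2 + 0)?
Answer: 1450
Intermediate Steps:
p(L) = 7/2 (p(L) = 3/2 + (½)*4 = 3/2 + 2 = 7/2)
K(o, R) = 7 + 2*R (K(o, R) = (R + 7/2)*(2 + 0) = (7/2 + R)*2 = 7 + 2*R)
U = 28
q(g) = 19 - g (q(g) = (7 + 2*6) - g = (7 + 12) - g = 19 - g)
29*(U + q(-3)) = 29*(28 + (19 - 1*(-3))) = 29*(28 + (19 + 3)) = 29*(28 + 22) = 29*50 = 1450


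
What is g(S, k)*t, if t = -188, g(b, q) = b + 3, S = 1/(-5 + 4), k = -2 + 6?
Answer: -376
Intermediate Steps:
k = 4
S = -1 (S = 1/(-1) = -1)
g(b, q) = 3 + b
g(S, k)*t = (3 - 1)*(-188) = 2*(-188) = -376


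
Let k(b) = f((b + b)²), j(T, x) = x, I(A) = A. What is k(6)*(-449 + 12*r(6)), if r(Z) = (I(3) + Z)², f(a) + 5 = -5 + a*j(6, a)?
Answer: 10839698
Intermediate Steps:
f(a) = -10 + a² (f(a) = -5 + (-5 + a*a) = -5 + (-5 + a²) = -10 + a²)
k(b) = -10 + 16*b⁴ (k(b) = -10 + ((b + b)²)² = -10 + ((2*b)²)² = -10 + (4*b²)² = -10 + 16*b⁴)
r(Z) = (3 + Z)²
k(6)*(-449 + 12*r(6)) = (-10 + 16*6⁴)*(-449 + 12*(3 + 6)²) = (-10 + 16*1296)*(-449 + 12*9²) = (-10 + 20736)*(-449 + 12*81) = 20726*(-449 + 972) = 20726*523 = 10839698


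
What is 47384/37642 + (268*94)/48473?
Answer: 1622560948/912310333 ≈ 1.7785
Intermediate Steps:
47384/37642 + (268*94)/48473 = 47384*(1/37642) + 25192*(1/48473) = 23692/18821 + 25192/48473 = 1622560948/912310333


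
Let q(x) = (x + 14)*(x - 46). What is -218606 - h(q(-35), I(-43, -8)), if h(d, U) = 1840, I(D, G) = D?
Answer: -220446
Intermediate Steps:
q(x) = (-46 + x)*(14 + x) (q(x) = (14 + x)*(-46 + x) = (-46 + x)*(14 + x))
-218606 - h(q(-35), I(-43, -8)) = -218606 - 1*1840 = -218606 - 1840 = -220446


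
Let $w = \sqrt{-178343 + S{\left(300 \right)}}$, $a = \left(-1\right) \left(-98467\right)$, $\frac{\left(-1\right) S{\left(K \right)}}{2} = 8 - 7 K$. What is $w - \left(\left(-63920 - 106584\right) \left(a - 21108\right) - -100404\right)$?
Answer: $13189918532 + 3 i \sqrt{19351} \approx 1.319 \cdot 10^{10} + 417.32 i$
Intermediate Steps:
$S{\left(K \right)} = -16 + 14 K$ ($S{\left(K \right)} = - 2 \left(8 - 7 K\right) = -16 + 14 K$)
$a = 98467$
$w = 3 i \sqrt{19351}$ ($w = \sqrt{-178343 + \left(-16 + 14 \cdot 300\right)} = \sqrt{-178343 + \left(-16 + 4200\right)} = \sqrt{-178343 + 4184} = \sqrt{-174159} = 3 i \sqrt{19351} \approx 417.32 i$)
$w - \left(\left(-63920 - 106584\right) \left(a - 21108\right) - -100404\right) = 3 i \sqrt{19351} - \left(\left(-63920 - 106584\right) \left(98467 - 21108\right) - -100404\right) = 3 i \sqrt{19351} - \left(\left(-170504\right) 77359 + 100404\right) = 3 i \sqrt{19351} - \left(-13190018936 + 100404\right) = 3 i \sqrt{19351} - -13189918532 = 3 i \sqrt{19351} + 13189918532 = 13189918532 + 3 i \sqrt{19351}$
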